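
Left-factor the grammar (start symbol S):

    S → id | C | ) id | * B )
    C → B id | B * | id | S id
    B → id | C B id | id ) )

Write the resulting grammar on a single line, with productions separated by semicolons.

S → id | C | ) id | * B ); C → id | S id | B C'; B → C B id | id B'; C' → id | *; B' → eps | ) )

C has alternatives sharing prefix 'B': factor to C → B C' with C' → id | *.
B has alternatives sharing prefix 'id': factor to B → id B' with B' → ε | ) ).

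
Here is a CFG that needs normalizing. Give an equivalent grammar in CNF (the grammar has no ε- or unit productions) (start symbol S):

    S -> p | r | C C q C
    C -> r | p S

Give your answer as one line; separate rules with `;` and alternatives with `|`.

Introduce a nonterminal for each terminal appearing in a rule of length ≥ 2: X1 → q, X2 → p.
Binarize each right-hand side of length ≥ 3 by chaining fresh nonterminals (Y1, Y2, …): affected rules were S → C C X1 C.

S -> p | r | C Y1; C -> r | X2 S; X1 -> q; X2 -> p; Y1 -> C Y2; Y2 -> X1 C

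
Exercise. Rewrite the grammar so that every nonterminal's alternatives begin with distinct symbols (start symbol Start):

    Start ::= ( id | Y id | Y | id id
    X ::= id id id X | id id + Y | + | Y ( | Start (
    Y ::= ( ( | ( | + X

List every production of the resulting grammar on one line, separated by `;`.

Start ::= ( id | id id | Y Start1; X ::= + | Y ( | Start ( | id id X1; Y ::= + X | ( Y1; Start1 ::= id | ε; X1 ::= id X | + Y; Y1 ::= ( | ε

Start has alternatives sharing prefix 'Y': factor to Start → Y Start1 with Start1 → id | ε.
X has alternatives sharing prefix 'id id': factor to X → id id X1 with X1 → id X | + Y.
Y has alternatives sharing prefix '(': factor to Y → ( Y1 with Y1 → ( | ε.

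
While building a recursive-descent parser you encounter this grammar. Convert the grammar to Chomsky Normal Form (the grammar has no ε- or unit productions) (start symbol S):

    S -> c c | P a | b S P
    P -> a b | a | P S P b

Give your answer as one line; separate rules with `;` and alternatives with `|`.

Introduce a nonterminal for each terminal appearing in a rule of length ≥ 2: X1 → c, X2 → a, X3 → b.
Binarize each right-hand side of length ≥ 3 by chaining fresh nonterminals (Y1, Y2, …): affected rules were S → X3 S P; P → P S P X3.

S -> X1 X1 | P X2 | X3 Y1; P -> X2 X3 | a | P Y2; X1 -> c; X2 -> a; X3 -> b; Y1 -> S P; Y2 -> S Y3; Y3 -> P X3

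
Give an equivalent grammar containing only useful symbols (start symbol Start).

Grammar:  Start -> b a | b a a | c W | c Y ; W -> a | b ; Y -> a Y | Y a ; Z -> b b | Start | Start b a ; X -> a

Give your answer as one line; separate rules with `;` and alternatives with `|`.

Start -> b a | b a a | c W; W -> a | b

Generating nonterminals: {Start, W, X, Z}.
Reachable from Start after that: {Start, W}.
Removed useless symbols: {X, Y, Z} and every production mentioning them.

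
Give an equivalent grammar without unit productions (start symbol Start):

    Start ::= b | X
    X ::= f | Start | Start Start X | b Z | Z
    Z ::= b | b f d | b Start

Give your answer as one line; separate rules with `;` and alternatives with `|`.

Unit pairs: Start ⇒* {X, Z}; X ⇒* {Start, Z}.
For every A with A ⇒* B via unit rules, add B's non-unit alternatives to A; then delete every rule of the form X → Y.

Start ::= b | b f d | b Start | f | Start Start X | b Z; X ::= b | b f d | b Start | f | Start Start X | b Z; Z ::= b | b f d | b Start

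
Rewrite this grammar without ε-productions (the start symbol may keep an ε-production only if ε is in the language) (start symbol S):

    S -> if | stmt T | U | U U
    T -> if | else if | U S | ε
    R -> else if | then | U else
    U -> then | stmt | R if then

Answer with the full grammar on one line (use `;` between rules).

Nullable nonterminals: {T}.
ε ∉ L(G), so no ε-production is kept.
For each production, add variants omitting each subset of nullable occurrences: S → stmt T gives stmt T | stmt.

S -> if | stmt T | stmt | U | U U; T -> if | else if | U S; R -> else if | then | U else; U -> then | stmt | R if then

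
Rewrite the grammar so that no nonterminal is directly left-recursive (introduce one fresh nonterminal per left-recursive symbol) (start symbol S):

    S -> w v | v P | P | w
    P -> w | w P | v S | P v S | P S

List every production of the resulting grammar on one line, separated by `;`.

P is directly left-recursive.
For P: α = {v S, S}, β = {w, w P, v S}. Rewrite as P → β P' and P' → α P' | ε.

S -> w v | v P | P | w; P -> w P' | w P P' | v S P'; P' -> v S P' | S P' | ε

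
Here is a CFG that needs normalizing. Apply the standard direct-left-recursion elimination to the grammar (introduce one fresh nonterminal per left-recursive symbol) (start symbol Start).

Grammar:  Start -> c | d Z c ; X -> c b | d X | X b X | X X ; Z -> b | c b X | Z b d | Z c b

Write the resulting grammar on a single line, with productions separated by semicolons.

Directly left-recursive nonterminals: X, Z.
For X: α = {b X, X}, β = {c b, d X}. Rewrite as X → β X1 and X1 → α X1 | ε.
For Z: α = {b d, c b}, β = {b, c b X}. Rewrite as Z → β Z1 and Z1 → α Z1 | ε.

Start -> c | d Z c; X -> c b X1 | d X X1; Z -> b Z1 | c b X Z1; X1 -> b X X1 | X X1 | eps; Z1 -> b d Z1 | c b Z1 | eps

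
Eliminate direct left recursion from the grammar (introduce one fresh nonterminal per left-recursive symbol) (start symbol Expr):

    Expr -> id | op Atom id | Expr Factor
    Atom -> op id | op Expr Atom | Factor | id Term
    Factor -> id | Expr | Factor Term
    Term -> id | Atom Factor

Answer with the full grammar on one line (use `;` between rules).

Left recursion appears on Expr, Factor.
For Expr: α = {Factor}, β = {id, op Atom id}. Rewrite as Expr → β Expr1 and Expr1 → α Expr1 | ε.
For Factor: α = {Term}, β = {id, Expr}. Rewrite as Factor → β Factor1 and Factor1 → α Factor1 | ε.

Expr -> id Expr1 | op Atom id Expr1; Atom -> op id | op Expr Atom | Factor | id Term; Factor -> id Factor1 | Expr Factor1; Term -> id | Atom Factor; Expr1 -> Factor Expr1 | ε; Factor1 -> Term Factor1 | ε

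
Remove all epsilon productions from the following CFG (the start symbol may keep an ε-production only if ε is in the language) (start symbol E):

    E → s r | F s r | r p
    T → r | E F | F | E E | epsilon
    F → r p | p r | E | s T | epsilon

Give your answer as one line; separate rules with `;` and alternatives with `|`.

Nullable set = {F, T}.
ε ∉ L(G), so no ε-production is kept.
Add the nullable-subset variants: T → E F gives E F | E. F → s T gives s T | s.

E → s r | F s r | r p; T → r | E F | E | F | E E; F → r p | p r | E | s T | s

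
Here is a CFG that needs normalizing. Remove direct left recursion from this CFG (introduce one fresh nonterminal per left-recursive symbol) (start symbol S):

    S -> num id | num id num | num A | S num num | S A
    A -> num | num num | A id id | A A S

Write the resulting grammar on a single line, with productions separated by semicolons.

Directly left-recursive nonterminals: S, A.
For S: α = {num num, A}, β = {num id, num id num, num A}. Rewrite as S → β S' and S' → α S' | ε.
For A: α = {id id, A S}, β = {num, num num}. Rewrite as A → β A' and A' → α A' | ε.

S -> num id S' | num id num S' | num A S'; A -> num A' | num num A'; S' -> num num S' | A S' | ε; A' -> id id A' | A S A' | ε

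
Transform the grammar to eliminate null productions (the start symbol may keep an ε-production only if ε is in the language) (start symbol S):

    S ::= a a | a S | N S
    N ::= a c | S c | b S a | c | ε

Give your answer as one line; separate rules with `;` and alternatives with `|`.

S ::= a a | a S | N S; N ::= a c | S c | b S a | c

The nullable symbols are {N}.
ε ∉ L(G), so no ε-production is kept.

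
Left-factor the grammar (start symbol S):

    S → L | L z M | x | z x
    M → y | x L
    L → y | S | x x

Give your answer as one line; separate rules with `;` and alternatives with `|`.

S → x | z x | L S'; M → y | x L; L → y | S | x x; S' → ε | z M

S has alternatives sharing prefix 'L': factor to S → L S' with S' → ε | z M.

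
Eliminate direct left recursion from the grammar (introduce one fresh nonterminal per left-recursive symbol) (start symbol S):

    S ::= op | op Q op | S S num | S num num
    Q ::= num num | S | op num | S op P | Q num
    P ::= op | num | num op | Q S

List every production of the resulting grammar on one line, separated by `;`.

S, Q are directly left-recursive.
For S: α = {S num, num num}, β = {op, op Q op}. Rewrite as S → β S' and S' → α S' | ε.
For Q: α = {num}, β = {num num, S, op num, S op P}. Rewrite as Q → β Q' and Q' → α Q' | ε.

S ::= op S' | op Q op S'; Q ::= num num Q' | S Q' | op num Q' | S op P Q'; P ::= op | num | num op | Q S; S' ::= S num S' | num num S' | ε; Q' ::= num Q' | ε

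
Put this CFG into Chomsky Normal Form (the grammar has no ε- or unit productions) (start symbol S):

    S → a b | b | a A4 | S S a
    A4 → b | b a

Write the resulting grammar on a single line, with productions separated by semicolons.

S → X1 X2 | b | X1 A4 | S Y1; A4 → b | X2 X1; X1 → a; X2 → b; Y1 → S X1

Introduce a nonterminal for each terminal appearing in a rule of length ≥ 2: X1 → a, X2 → b.
Binarize each right-hand side of length ≥ 3 by chaining fresh nonterminals (Y1, Y2, …): affected rules were S → S S X1.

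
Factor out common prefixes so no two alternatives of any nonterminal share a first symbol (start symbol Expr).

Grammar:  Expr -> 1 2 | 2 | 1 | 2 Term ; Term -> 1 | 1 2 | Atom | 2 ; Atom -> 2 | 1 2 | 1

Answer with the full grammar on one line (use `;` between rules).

Expr -> 1 Expr1 | 2 Expr2; Term -> Atom | 2 | 1 Term1; Atom -> 2 | 1 Atom1; Expr1 -> 2 | ε; Expr2 -> ε | Term; Term1 -> ε | 2; Atom1 -> 2 | ε

Expr has alternatives sharing prefix '1': factor to Expr → 1 Expr1 with Expr1 → 2 | ε.
Expr has alternatives sharing prefix '2': factor to Expr → 2 Expr2 with Expr2 → ε | Term.
Term has alternatives sharing prefix '1': factor to Term → 1 Term1 with Term1 → ε | 2.
Atom has alternatives sharing prefix '1': factor to Atom → 1 Atom1 with Atom1 → 2 | ε.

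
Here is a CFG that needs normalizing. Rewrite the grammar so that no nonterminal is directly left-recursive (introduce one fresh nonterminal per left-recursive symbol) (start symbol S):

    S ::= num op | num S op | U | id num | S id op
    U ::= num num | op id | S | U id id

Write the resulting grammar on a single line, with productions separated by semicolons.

S ::= num op S' | num S op S' | U S' | id num S'; U ::= num num U' | op id U' | S U'; S' ::= id op S' | ε; U' ::= id id U' | ε

S, U are directly left-recursive.
For S: α = {id op}, β = {num op, num S op, U, id num}. Rewrite as S → β S' and S' → α S' | ε.
For U: α = {id id}, β = {num num, op id, S}. Rewrite as U → β U' and U' → α U' | ε.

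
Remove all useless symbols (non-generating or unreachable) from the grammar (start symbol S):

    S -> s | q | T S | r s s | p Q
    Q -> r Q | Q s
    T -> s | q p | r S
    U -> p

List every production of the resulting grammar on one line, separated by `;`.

S -> s | q | T S | r s s; T -> s | q p | r S

Generating nonterminals: {S, T, U}.
Reachable from S after that: {S, T}.
Removed useless symbols: {Q, U} and every production mentioning them.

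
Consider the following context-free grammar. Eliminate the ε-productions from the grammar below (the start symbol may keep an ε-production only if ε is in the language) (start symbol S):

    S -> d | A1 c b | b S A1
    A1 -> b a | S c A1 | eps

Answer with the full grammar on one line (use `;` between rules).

Nullable nonterminals: {A1}.
ε ∉ L(G), so no ε-production is kept.
For each production, add variants omitting each subset of nullable occurrences: S → A1 c b gives A1 c b | c b. S → b S A1 gives b S A1 | b S. A1 → S c A1 gives S c A1 | S c.

S -> d | A1 c b | c b | b S A1 | b S; A1 -> b a | S c A1 | S c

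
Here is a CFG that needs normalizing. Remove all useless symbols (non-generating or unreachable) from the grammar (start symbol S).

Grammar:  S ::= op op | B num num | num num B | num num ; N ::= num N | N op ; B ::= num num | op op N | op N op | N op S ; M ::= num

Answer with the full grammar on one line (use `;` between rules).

Generating nonterminals: {B, M, S}.
Reachable from S after that: {B, S}.
Removed useless symbols: {M, N} and every production mentioning them.

S ::= op op | B num num | num num B | num num; B ::= num num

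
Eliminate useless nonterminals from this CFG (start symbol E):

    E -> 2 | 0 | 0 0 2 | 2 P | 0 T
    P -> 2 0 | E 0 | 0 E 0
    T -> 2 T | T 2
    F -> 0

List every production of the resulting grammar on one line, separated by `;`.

E -> 2 | 0 | 0 0 2 | 2 P; P -> 2 0 | E 0 | 0 E 0

Generating nonterminals: {E, F, P}.
Reachable from E after that: {E, P}.
Removed useless symbols: {F, T} and every production mentioning them.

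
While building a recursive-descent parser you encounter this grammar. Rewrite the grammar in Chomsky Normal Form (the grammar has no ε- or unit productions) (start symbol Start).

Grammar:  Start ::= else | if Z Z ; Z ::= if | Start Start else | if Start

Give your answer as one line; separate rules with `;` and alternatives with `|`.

Introduce a nonterminal for each terminal appearing in a rule of length ≥ 2: X1 → if, X2 → else.
Binarize each right-hand side of length ≥ 3 by chaining fresh nonterminals (Y1, Y2, …): affected rules were Start → X1 Z Z; Z → Start Start X2.

Start ::= else | X1 Y1; Z ::= if | Start Y2 | X1 Start; X1 ::= if; X2 ::= else; Y1 ::= Z Z; Y2 ::= Start X2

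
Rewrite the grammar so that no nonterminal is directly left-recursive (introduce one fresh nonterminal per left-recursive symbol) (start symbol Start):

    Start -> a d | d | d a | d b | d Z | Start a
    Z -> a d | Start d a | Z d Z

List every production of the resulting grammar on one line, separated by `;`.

Start -> a d Start1 | d Start1 | d a Start1 | d b Start1 | d Z Start1; Z -> a d Z1 | Start d a Z1; Start1 -> a Start1 | ε; Z1 -> d Z Z1 | ε

Start, Z are directly left-recursive.
For Start: α = {a}, β = {a d, d, d a, d b, d Z}. Rewrite as Start → β Start1 and Start1 → α Start1 | ε.
For Z: α = {d Z}, β = {a d, Start d a}. Rewrite as Z → β Z1 and Z1 → α Z1 | ε.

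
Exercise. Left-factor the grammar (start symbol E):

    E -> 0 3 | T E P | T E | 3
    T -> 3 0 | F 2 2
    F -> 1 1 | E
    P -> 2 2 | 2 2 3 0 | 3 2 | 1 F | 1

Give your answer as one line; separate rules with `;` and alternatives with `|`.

E -> 0 3 | 3 | T E E'; T -> 3 0 | F 2 2; F -> 1 1 | E; P -> 3 2 | 2 2 P' | 1 P''; E' -> P | ε; P' -> ε | 3 0; P'' -> F | ε

E has alternatives sharing prefix 'T E': factor to E → T E E' with E' → P | ε.
P has alternatives sharing prefix '2 2': factor to P → 2 2 P' with P' → ε | 3 0.
P has alternatives sharing prefix '1': factor to P → 1 P'' with P'' → F | ε.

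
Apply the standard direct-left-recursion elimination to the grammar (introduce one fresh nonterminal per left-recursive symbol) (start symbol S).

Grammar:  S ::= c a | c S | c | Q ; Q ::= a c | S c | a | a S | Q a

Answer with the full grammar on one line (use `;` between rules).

Directly left-recursive nonterminal: Q.
For Q: α = {a}, β = {a c, S c, a, a S}. Rewrite as Q → β Q' and Q' → α Q' | ε.

S ::= c a | c S | c | Q; Q ::= a c Q' | S c Q' | a Q' | a S Q'; Q' ::= a Q' | ε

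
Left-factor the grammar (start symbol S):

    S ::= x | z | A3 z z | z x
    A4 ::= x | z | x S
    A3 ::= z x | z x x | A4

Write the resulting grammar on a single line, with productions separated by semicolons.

S ::= x | A3 z z | z S'; A4 ::= z | x A4'; A3 ::= A4 | z x A3'; S' ::= ε | x; A4' ::= ε | S; A3' ::= ε | x

S has alternatives sharing prefix 'z': factor to S → z S' with S' → ε | x.
A4 has alternatives sharing prefix 'x': factor to A4 → x A4' with A4' → ε | S.
A3 has alternatives sharing prefix 'z x': factor to A3 → z x A3' with A3' → ε | x.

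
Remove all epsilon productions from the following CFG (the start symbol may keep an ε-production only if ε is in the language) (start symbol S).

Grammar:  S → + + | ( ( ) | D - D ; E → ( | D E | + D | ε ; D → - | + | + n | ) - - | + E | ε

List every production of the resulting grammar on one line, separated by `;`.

Nullable set = {D, E}.
ε ∉ L(G), so no ε-production is kept.
For each production, add variants omitting each subset of nullable occurrences: S → D - D gives D - D | D - | - D | -. E → D E gives D E | D. E → + D gives + D | +.

S → + + | ( ( ) | D - D | D - | - D | -; E → ( | D E | D | + D | +; D → - | + | + n | ) - - | + E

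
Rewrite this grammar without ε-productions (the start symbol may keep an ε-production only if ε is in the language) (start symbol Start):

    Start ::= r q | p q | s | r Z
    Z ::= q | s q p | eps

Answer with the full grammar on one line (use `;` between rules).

Start ::= r q | p q | s | r Z | r; Z ::= q | s q p

Nullable set = {Z}.
ε ∉ L(G), so no ε-production is kept.
Add the nullable-subset variants: Start → r Z gives r Z | r.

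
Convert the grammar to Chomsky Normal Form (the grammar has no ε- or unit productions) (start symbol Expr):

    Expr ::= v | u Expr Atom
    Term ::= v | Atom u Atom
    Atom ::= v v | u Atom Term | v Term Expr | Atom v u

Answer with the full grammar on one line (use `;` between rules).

Introduce a nonterminal for each terminal appearing in a rule of length ≥ 2: X1 → u, X2 → v.
Binarize each right-hand side of length ≥ 3 by chaining fresh nonterminals (Y1, Y2, …): affected rules were Expr → X1 Expr Atom; Term → Atom X1 Atom; Atom → X1 Atom Term; Atom → X2 Term Expr.

Expr ::= v | X1 Y1; Term ::= v | Atom Y2; Atom ::= X2 X2 | X1 Y3 | X2 Y4 | Atom Y5; X1 ::= u; X2 ::= v; Y1 ::= Expr Atom; Y2 ::= X1 Atom; Y3 ::= Atom Term; Y4 ::= Term Expr; Y5 ::= X2 X1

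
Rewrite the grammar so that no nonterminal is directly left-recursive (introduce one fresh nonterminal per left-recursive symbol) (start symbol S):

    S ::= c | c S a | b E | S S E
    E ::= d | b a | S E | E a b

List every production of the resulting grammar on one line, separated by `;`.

Directly left-recursive nonterminals: S, E.
For S: α = {S E}, β = {c, c S a, b E}. Rewrite as S → β S' and S' → α S' | ε.
For E: α = {a b}, β = {d, b a, S E}. Rewrite as E → β E' and E' → α E' | ε.

S ::= c S' | c S a S' | b E S'; E ::= d E' | b a E' | S E E'; S' ::= S E S' | epsilon; E' ::= a b E' | epsilon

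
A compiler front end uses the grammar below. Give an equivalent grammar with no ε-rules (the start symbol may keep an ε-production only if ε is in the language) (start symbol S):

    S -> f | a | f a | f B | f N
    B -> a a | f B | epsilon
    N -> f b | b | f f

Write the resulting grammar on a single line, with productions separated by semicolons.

S -> f | a | f a | f B | f N; B -> a a | f B | f; N -> f b | b | f f

The nullable symbols are {B}.
ε ∉ L(G), so no ε-production is kept.
For each production, add variants omitting each subset of nullable occurrences: B → f B gives f B | f.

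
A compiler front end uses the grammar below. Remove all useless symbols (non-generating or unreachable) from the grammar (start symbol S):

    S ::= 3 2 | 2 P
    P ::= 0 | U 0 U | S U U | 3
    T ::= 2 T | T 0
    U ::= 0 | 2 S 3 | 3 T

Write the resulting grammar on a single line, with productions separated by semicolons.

S ::= 3 2 | 2 P; P ::= 0 | U 0 U | S U U | 3; U ::= 0 | 2 S 3

Generating nonterminals: {P, S, U}.
Reachable from S after that: {P, S, U}.
Removed useless symbols: {T} and every production mentioning them.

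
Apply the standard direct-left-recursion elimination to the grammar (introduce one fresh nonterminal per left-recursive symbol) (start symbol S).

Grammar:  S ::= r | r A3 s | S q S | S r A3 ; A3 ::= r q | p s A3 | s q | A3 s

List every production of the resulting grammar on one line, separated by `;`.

Left recursion appears on S, A3.
For S: α = {q S, r A3}, β = {r, r A3 s}. Rewrite as S → β S' and S' → α S' | ε.
For A3: α = {s}, β = {r q, p s A3, s q}. Rewrite as A3 → β A3' and A3' → α A3' | ε.

S ::= r S' | r A3 s S'; A3 ::= r q A3' | p s A3 A3' | s q A3'; S' ::= q S S' | r A3 S' | ε; A3' ::= s A3' | ε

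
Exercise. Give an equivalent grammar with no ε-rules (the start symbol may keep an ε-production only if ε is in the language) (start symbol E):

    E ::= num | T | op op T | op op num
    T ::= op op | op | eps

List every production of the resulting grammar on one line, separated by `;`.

E ::= num | T | op op T | op op | op op num | eps; T ::= op op | op

Nullable nonterminals: {E, T}.
ε ∈ L(G) since E is nullable, so keep E → ε.
For each production, add variants omitting each subset of nullable occurrences: E → op op T gives op op T | op op.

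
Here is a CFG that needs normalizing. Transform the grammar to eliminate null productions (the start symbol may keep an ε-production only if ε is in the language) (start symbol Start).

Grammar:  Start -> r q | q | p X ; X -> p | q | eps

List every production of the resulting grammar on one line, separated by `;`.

Start -> r q | q | p X | p; X -> p | q

Nullable nonterminals: {X}.
ε ∉ L(G), so no ε-production is kept.
Expand every rule over subsets of its nullable positions: Start → p X gives p X | p.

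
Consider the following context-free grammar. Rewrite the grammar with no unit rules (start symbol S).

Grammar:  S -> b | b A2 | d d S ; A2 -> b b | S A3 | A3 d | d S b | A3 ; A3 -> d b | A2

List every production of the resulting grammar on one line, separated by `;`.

Unit pairs: A2 ⇒* {A3}; A3 ⇒* {A2}.
For each unit pair (A, B), copy every non-unit production of B to A, then drop all unit productions.

S -> b | b A2 | d d S; A2 -> b b | S A3 | A3 d | d S b | d b; A3 -> b b | S A3 | A3 d | d S b | d b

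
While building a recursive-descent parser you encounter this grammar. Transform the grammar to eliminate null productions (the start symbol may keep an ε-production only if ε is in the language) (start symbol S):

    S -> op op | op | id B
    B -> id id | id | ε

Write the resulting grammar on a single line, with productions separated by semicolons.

Nullable set = {B}.
ε ∉ L(G), so no ε-production is kept.
For each production, add variants omitting each subset of nullable occurrences: S → id B gives id B | id.

S -> op op | op | id B | id; B -> id id | id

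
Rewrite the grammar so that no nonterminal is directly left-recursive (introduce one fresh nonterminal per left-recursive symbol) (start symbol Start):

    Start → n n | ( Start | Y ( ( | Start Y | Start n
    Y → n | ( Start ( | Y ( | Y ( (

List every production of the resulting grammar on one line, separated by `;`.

Start → n n Start1 | ( Start Start1 | Y ( ( Start1; Y → n Y1 | ( Start ( Y1; Start1 → Y Start1 | n Start1 | epsilon; Y1 → ( Y1 | ( ( Y1 | epsilon

Start, Y are directly left-recursive.
For Start: α = {Y, n}, β = {n n, ( Start, Y ( (}. Rewrite as Start → β Start1 and Start1 → α Start1 | ε.
For Y: α = {(, ( (}, β = {n, ( Start (}. Rewrite as Y → β Y1 and Y1 → α Y1 | ε.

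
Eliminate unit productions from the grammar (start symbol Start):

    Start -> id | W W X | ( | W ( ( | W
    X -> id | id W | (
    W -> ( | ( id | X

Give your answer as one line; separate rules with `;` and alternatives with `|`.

Unit pairs: Start ⇒* {W, X}; W ⇒* {X}.
For each unit pair (A, B), copy every non-unit production of B to A, then drop all unit productions.

Start -> id | W W X | ( | W ( ( | id W | ( id; X -> id | id W | (; W -> id | id W | ( | ( id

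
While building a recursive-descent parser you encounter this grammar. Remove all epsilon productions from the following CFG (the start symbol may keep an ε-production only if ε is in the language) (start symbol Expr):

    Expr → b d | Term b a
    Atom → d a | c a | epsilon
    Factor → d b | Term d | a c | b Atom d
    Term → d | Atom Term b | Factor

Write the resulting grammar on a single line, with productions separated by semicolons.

Expr → b d | Term b a; Atom → d a | c a; Factor → d b | Term d | a c | b Atom d | b d; Term → d | Atom Term b | Term b | Factor

Nullable set = {Atom}.
ε ∉ L(G), so no ε-production is kept.
For each production, add variants omitting each subset of nullable occurrences: Factor → b Atom d gives b Atom d | b d. Term → Atom Term b gives Atom Term b | Term b.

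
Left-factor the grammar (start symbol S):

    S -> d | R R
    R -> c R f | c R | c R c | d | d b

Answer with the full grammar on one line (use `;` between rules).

R has alternatives sharing prefix 'c R': factor to R → c R R' with R' → f | ε | c.
R has alternatives sharing prefix 'd': factor to R → d R'' with R'' → ε | b.

S -> d | R R; R -> c R R' | d R''; R' -> f | ε | c; R'' -> ε | b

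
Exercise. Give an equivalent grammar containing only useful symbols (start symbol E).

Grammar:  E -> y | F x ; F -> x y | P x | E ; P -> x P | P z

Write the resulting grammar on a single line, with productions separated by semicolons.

Generating nonterminals: {E, F}.
Reachable from E after that: {E, F}.
Removed useless symbols: {P} and every production mentioning them.

E -> y | F x; F -> x y | E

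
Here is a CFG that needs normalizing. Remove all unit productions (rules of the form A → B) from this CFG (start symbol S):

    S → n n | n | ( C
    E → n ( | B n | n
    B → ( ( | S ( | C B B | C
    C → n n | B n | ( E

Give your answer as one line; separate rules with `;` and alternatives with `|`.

S → n n | n | ( C; E → n ( | B n | n; B → ( ( | S ( | C B B | n n | B n | ( E; C → n n | B n | ( E

Unit pairs: B ⇒* {C}.
For every A with A ⇒* B via unit rules, add B's non-unit alternatives to A; then delete every rule of the form X → Y.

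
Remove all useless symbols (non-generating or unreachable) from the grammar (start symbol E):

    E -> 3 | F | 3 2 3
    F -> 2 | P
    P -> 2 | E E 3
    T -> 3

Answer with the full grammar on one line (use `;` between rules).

Generating nonterminals: {E, F, P, T}.
Reachable from E after that: {E, F, P}.
Removed useless symbols: {T} and every production mentioning them.

E -> 3 | F | 3 2 3; F -> 2 | P; P -> 2 | E E 3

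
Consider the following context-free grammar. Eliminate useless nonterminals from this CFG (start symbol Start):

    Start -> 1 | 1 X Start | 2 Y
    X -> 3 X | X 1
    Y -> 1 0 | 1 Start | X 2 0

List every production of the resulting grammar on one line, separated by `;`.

Start -> 1 | 2 Y; Y -> 1 0 | 1 Start

Generating nonterminals: {Start, Y}.
Reachable from Start after that: {Start, Y}.
Removed useless symbols: {X} and every production mentioning them.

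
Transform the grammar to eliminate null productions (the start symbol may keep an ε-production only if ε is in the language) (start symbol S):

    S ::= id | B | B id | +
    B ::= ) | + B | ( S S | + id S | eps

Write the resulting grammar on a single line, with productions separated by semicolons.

Nullable set = {B, S}.
ε ∈ L(G) since S is nullable, so keep S → ε.
Add the nullable-subset variants: B → + B gives + B | +. B → ( S S gives ( S S | ( S | (. B → + id S gives + id S | + id.

S ::= id | B | B id | + | eps; B ::= ) | + B | + | ( S S | ( S | ( | + id S | + id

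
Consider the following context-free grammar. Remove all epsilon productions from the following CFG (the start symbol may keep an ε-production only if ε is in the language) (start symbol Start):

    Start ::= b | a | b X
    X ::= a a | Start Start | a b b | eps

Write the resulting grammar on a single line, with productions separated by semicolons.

Start ::= b | a | b X; X ::= a a | Start Start | a b b

Nullable set = {X}.
ε ∉ L(G), so no ε-production is kept.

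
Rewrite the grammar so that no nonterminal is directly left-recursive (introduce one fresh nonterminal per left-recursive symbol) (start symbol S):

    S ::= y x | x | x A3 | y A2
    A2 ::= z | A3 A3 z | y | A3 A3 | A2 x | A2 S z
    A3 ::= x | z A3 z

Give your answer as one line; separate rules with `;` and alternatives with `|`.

A2 is directly left-recursive.
For A2: α = {x, S z}, β = {z, A3 A3 z, y, A3 A3}. Rewrite as A2 → β A2' and A2' → α A2' | ε.

S ::= y x | x | x A3 | y A2; A2 ::= z A2' | A3 A3 z A2' | y A2' | A3 A3 A2'; A3 ::= x | z A3 z; A2' ::= x A2' | S z A2' | ε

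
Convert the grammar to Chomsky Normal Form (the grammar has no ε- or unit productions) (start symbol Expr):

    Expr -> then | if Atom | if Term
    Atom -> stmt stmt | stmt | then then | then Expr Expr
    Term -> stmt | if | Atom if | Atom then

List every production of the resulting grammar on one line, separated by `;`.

Introduce a nonterminal for each terminal appearing in a rule of length ≥ 2: X1 → if, X2 → stmt, X3 → then.
Binarize each right-hand side of length ≥ 3 by chaining fresh nonterminals (Y1, Y2, …): affected rules were Atom → X3 Expr Expr.

Expr -> then | X1 Atom | X1 Term; Atom -> X2 X2 | stmt | X3 X3 | X3 Y1; Term -> stmt | if | Atom X1 | Atom X3; X1 -> if; X2 -> stmt; X3 -> then; Y1 -> Expr Expr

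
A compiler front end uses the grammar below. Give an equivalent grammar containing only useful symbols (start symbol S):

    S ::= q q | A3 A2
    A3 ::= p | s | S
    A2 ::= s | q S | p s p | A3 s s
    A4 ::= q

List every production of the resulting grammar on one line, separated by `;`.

Generating nonterminals: {A2, A3, A4, S}.
Reachable from S after that: {A2, A3, S}.
Removed useless symbols: {A4} and every production mentioning them.

S ::= q q | A3 A2; A3 ::= p | s | S; A2 ::= s | q S | p s p | A3 s s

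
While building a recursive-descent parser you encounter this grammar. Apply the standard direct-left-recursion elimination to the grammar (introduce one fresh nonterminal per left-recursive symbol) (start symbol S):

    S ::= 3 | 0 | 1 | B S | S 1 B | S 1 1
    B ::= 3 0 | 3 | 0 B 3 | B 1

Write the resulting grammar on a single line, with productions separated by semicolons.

Directly left-recursive nonterminals: S, B.
For S: α = {1 B, 1 1}, β = {3, 0, 1, B S}. Rewrite as S → β S' and S' → α S' | ε.
For B: α = {1}, β = {3 0, 3, 0 B 3}. Rewrite as B → β B' and B' → α B' | ε.

S ::= 3 S' | 0 S' | 1 S' | B S S'; B ::= 3 0 B' | 3 B' | 0 B 3 B'; S' ::= 1 B S' | 1 1 S' | eps; B' ::= 1 B' | eps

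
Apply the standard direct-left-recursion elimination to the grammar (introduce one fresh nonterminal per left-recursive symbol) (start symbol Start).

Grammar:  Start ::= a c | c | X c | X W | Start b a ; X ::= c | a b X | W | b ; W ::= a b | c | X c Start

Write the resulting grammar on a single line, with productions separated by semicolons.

Start is directly left-recursive.
For Start: α = {b a}, β = {a c, c, X c, X W}. Rewrite as Start → β Start1 and Start1 → α Start1 | ε.

Start ::= a c Start1 | c Start1 | X c Start1 | X W Start1; X ::= c | a b X | W | b; W ::= a b | c | X c Start; Start1 ::= b a Start1 | ε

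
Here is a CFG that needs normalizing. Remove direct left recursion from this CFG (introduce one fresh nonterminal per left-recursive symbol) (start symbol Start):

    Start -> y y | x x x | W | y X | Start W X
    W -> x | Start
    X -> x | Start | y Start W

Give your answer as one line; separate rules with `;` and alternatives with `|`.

Start -> y y Start1 | x x x Start1 | W Start1 | y X Start1; W -> x | Start; X -> x | Start | y Start W; Start1 -> W X Start1 | ε

Directly left-recursive nonterminal: Start.
For Start: α = {W X}, β = {y y, x x x, W, y X}. Rewrite as Start → β Start1 and Start1 → α Start1 | ε.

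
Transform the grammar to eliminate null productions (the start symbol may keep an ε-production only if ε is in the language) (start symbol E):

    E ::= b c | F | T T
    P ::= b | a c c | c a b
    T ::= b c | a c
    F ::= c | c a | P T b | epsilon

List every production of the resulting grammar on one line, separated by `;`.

E ::= b c | F | T T | ε; P ::= b | a c c | c a b; T ::= b c | a c; F ::= c | c a | P T b

Nullable nonterminals: {E, F}.
ε ∈ L(G) since E is nullable, so keep E → ε.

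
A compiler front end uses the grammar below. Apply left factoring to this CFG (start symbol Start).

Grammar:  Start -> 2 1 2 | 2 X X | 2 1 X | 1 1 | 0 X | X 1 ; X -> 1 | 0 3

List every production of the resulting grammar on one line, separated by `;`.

Start has alternatives sharing prefix '2': factor to Start → 2 Start1 with Start1 → 1 2 | X X | 1 X.
Start1 has alternatives sharing prefix '1': factor to Start1 → 1 Start11 with Start11 → 2 | X.

Start -> 1 1 | 0 X | X 1 | 2 Start1; X -> 1 | 0 3; Start1 -> X X | 1 Start11; Start11 -> 2 | X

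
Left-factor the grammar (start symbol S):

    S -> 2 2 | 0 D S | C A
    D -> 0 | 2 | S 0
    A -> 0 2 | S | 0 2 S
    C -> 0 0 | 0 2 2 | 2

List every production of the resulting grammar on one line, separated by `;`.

A has alternatives sharing prefix '0 2': factor to A → 0 2 A' with A' → ε | S.
C has alternatives sharing prefix '0': factor to C → 0 C' with C' → 0 | 2 2.

S -> 2 2 | 0 D S | C A; D -> 0 | 2 | S 0; A -> S | 0 2 A'; C -> 2 | 0 C'; A' -> ε | S; C' -> 0 | 2 2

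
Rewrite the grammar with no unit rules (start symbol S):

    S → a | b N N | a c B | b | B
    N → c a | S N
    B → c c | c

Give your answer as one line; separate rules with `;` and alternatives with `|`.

Unit pairs: S ⇒* {B}.
For each unit pair (A, B), copy every non-unit production of B to A, then drop all unit productions.

S → c c | c | a | b N N | a c B | b; N → c a | S N; B → c c | c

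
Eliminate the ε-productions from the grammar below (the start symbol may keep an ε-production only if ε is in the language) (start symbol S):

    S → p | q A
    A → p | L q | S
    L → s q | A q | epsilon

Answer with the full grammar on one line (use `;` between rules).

S → p | q A; A → p | L q | q | S; L → s q | A q

Nullable nonterminals: {L}.
ε ∉ L(G), so no ε-production is kept.
For each production, add variants omitting each subset of nullable occurrences: A → L q gives L q | q.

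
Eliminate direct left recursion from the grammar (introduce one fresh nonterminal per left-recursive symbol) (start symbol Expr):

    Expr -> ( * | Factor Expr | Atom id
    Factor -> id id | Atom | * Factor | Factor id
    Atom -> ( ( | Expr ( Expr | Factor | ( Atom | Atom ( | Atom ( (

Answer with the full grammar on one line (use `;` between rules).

Expr -> ( * | Factor Expr | Atom id; Factor -> id id Factor1 | Atom Factor1 | * Factor Factor1; Atom -> ( ( Atom1 | Expr ( Expr Atom1 | Factor Atom1 | ( Atom Atom1; Factor1 -> id Factor1 | ε; Atom1 -> ( Atom1 | ( ( Atom1 | ε

Left recursion appears on Factor, Atom.
For Factor: α = {id}, β = {id id, Atom, * Factor}. Rewrite as Factor → β Factor1 and Factor1 → α Factor1 | ε.
For Atom: α = {(, ( (}, β = {( (, Expr ( Expr, Factor, ( Atom}. Rewrite as Atom → β Atom1 and Atom1 → α Atom1 | ε.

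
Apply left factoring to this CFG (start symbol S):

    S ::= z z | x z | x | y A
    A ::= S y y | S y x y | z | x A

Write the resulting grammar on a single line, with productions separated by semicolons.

S has alternatives sharing prefix 'x': factor to S → x S' with S' → z | ε.
A has alternatives sharing prefix 'S y': factor to A → S y A' with A' → y | x y.

S ::= z z | y A | x S'; A ::= z | x A | S y A'; S' ::= z | ε; A' ::= y | x y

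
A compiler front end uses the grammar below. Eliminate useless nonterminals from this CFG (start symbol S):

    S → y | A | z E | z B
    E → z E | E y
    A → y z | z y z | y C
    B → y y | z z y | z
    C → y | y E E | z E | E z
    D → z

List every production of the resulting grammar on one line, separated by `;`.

S → y | A | z B; A → y z | z y z | y C; B → y y | z z y | z; C → y

Generating nonterminals: {A, B, C, D, S}.
Reachable from S after that: {A, B, C, S}.
Removed useless symbols: {D, E} and every production mentioning them.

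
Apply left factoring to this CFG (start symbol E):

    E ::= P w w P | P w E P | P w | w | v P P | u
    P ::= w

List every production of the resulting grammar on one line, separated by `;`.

E ::= w | v P P | u | P w E'; P ::= w; E' ::= w P | E P | ε

E has alternatives sharing prefix 'P w': factor to E → P w E' with E' → w P | E P | ε.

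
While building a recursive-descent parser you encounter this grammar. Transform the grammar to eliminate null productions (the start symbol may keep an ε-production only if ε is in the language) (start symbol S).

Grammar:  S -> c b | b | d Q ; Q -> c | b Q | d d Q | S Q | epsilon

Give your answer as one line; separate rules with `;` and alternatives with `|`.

S -> c b | b | d Q | d; Q -> c | b Q | b | d d Q | d d | S Q | S

Nullable set = {Q}.
ε ∉ L(G), so no ε-production is kept.
Expand every rule over subsets of its nullable positions: S → d Q gives d Q | d. Q → b Q gives b Q | b. Q → d d Q gives d d Q | d d. Q → S Q gives S Q | S.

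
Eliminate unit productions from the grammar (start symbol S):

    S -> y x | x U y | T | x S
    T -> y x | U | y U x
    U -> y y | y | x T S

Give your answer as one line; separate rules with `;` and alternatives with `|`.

S -> y y | y | x T S | y x | x U y | x S | y U x; T -> y y | y | x T S | y x | y U x; U -> y y | y | x T S

Unit pairs: S ⇒* {T, U}; T ⇒* {U}.
For every A with A ⇒* B via unit rules, add B's non-unit alternatives to A; then delete every rule of the form X → Y.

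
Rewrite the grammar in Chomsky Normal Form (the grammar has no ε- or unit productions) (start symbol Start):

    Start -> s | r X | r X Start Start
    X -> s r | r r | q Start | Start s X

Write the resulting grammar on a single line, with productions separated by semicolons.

Start -> s | X1 X | X1 Y1; X -> X2 X1 | X1 X1 | X3 Start | Start Y3; X1 -> r; X2 -> s; X3 -> q; Y1 -> X Y2; Y2 -> Start Start; Y3 -> X2 X

Introduce a nonterminal for each terminal appearing in a rule of length ≥ 2: X1 → r, X2 → s, X3 → q.
Binarize each right-hand side of length ≥ 3 by chaining fresh nonterminals (Y1, Y2, …): affected rules were Start → X1 X Start Start; X → Start X2 X.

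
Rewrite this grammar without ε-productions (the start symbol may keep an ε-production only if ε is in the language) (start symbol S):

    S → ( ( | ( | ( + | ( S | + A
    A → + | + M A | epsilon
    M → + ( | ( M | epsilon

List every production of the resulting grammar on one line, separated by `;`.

S → ( ( | ( | ( + | ( S | + A | +; A → + | + M A | + M | + A; M → + ( | ( M | (

Nullable nonterminals: {A, M}.
ε ∉ L(G), so no ε-production is kept.
For each production, add variants omitting each subset of nullable occurrences: S → + A gives + A | +. A → + M A gives + M A | + M | + A. M → ( M gives ( M | (.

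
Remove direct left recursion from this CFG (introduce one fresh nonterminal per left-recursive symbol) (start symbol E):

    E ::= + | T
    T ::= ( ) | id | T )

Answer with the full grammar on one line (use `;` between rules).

Left recursion appears on T.
For T: α = {)}, β = {( ), id}. Rewrite as T → β T' and T' → α T' | ε.

E ::= + | T; T ::= ( ) T' | id T'; T' ::= ) T' | eps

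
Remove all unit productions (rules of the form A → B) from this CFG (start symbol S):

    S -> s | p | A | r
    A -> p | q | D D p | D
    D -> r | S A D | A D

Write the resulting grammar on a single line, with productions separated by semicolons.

Unit pairs: A ⇒* {D}; S ⇒* {A, D}.
For each unit pair (A, B), copy every non-unit production of B to A, then drop all unit productions.

S -> r | S A D | A D | s | p | q | D D p; A -> r | S A D | A D | p | q | D D p; D -> r | S A D | A D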